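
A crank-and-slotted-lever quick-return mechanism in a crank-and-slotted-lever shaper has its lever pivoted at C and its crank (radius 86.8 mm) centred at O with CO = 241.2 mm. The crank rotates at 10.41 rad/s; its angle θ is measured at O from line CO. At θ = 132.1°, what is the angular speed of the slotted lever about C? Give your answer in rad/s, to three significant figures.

1.80

ω = 10.41 rad/s
Crank pin A relative to C: A = (d + r cosθ, r sinθ); lever angle φ = atan2(r sinθ, d + r cosθ).
Differentiating tanφ: φ̇ = rω(d cosθ + r)/(d² + r² + 2dr cosθ).
d² + r² + 2dr cosθ = |CA|² = 0.0376394 m²;  d cosθ + r = -0.074907 m.
|ω_lever| = |0.0868·10.41·-0.074907| / 0.0376394 = 1.7982 rad/s.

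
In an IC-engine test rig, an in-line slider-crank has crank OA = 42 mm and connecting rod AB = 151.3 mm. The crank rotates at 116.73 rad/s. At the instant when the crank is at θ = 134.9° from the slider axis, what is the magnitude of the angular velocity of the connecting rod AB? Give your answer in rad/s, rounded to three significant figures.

23.3

ω = 116.7 rad/s
The rod makes angle φ with the slider axis where L sinφ = r sinθ; differentiating, L cosφ·φ̇ = r ω cosθ.
L cosφ = √(L² − r² sin²θ) = 0.14835 m.
|ω_rod| = r ω |cosθ| / √(L² − r² sin²θ) = 0.042·116.7·0.70587/0.14835 = 23.328 rad/s.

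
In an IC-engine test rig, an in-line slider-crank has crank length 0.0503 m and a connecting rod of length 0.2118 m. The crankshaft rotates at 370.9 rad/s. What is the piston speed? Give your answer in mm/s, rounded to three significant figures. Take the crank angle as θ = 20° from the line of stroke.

7810

ω = 370.9 rad/s
For an in-line slider-crank, x = r cosθ + √(L² − r² sin²θ), so v = −rω sinθ·[1 + r cosθ/√(L² − r² sin²θ)].
With r = 0.0503 m, L = 0.2118 m, θ = 20°: √(L² − r² sin²θ) = 0.2111 m.
v = −0.0503·370.9·0.34202·[1 + 0.0503·0.93969/0.2111] = -7.8095 m/s.
|v| = 7.8095 m/s = 7809.5 mm/s.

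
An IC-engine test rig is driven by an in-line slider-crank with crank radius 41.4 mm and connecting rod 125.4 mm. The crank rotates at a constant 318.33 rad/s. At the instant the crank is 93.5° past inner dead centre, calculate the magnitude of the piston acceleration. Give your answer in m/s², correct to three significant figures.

1710

ω = 318.3 rad/s
x(θ) = r cosθ + √(L² − r² sin²θ); with ω constant, a = ω²·d²x/dθ².
d²x/dθ² = −r cosθ − r²(cos2θ)/√u − r⁴ sin²2θ/(4u^{3/2}),  u = L² − r² sin²θ = 0.0140176 m².
Substituting r = 0.0414 m, L = 0.1254 m, θ = 93.5°: d²x/dθ² = +0.016889 m.
a = ω²·d²x/dθ² = (318.3)²·(+0.016889) = +1711.5 m/s²;  |a| = 1711.5 m/s².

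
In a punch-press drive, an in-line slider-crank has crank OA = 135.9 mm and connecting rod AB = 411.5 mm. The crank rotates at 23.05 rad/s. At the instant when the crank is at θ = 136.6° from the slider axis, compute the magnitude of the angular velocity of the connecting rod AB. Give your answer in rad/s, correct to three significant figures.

5.68

ω = 23.05 rad/s
The rod makes angle φ with the slider axis where L sinφ = r sinθ; differentiating, L cosφ·φ̇ = r ω cosθ.
L cosφ = √(L² − r² sin²θ) = 0.40077 m.
|ω_rod| = r ω |cosθ| / √(L² − r² sin²θ) = 0.1359·23.05·0.72657/0.40077 = 5.6791 rad/s.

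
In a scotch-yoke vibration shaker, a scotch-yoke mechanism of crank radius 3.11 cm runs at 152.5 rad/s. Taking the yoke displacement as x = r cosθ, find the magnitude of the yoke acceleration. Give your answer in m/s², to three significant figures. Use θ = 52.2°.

ω = 152.5 rad/s
x = r cosθ ⇒ ẍ = −rω² cosθ (ω constant).
|a| = rω²|cosθ| = 0.0311·(152.5)²·|cos 52.2°| = 443.3 m/s².

443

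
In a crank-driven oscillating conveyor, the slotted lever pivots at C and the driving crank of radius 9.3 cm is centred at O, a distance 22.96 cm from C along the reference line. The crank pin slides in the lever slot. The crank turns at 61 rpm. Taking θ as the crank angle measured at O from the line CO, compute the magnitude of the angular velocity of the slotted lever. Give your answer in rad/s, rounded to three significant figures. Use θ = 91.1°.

0.869

ω = 6.388 rad/s (from 61 rpm).
Crank pin A relative to C: A = (d + r cosθ, r sinθ); lever angle φ = atan2(r sinθ, d + r cosθ).
Differentiating tanφ: φ̇ = rω(d cosθ + r)/(d² + r² + 2dr cosθ).
d² + r² + 2dr cosθ = |CA|² = 0.0605453 m²;  d cosθ + r = +0.088592 m.
|ω_lever| = |0.093·6.388·+0.088592| / 0.0605453 = 0.86927 rad/s.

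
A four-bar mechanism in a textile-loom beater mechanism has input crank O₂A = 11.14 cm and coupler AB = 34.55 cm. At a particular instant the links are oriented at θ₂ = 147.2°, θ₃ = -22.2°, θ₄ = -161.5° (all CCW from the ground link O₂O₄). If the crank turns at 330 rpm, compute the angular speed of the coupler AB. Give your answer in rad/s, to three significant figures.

13.3

ω₂ = 34.56 rad/s (from 330 rpm).
Differentiating the loop-closure r₂e^{iθ₂}+r₃e^{iθ₃}=r₁+r₄e^{iθ₄} gives r₂ω₂e^{iθ₂}+r₃ω₃e^{iθ₃}=r₄ω₄e^{iθ₄}.
Eliminating the other unknown: ω₃ = r₂ω₂ sin(θ₄−θ₂) / [r₃ sin(θ₃−θ₄)].
Numerator sine = +0.78043; denominator sine = +0.65210.
Result = 0.1114·34.56·(+0.78043) / (0.3455·(+0.65210)) = +13.335 rad/s; magnitude 13.335 rad/s.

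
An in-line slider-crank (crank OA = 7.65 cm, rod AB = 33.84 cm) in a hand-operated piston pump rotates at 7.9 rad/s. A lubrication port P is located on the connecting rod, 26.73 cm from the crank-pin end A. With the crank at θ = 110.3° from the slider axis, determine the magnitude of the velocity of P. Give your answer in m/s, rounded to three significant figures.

0.533

ω = 7.9 rad/s.  Crank-pin speed |V_A| = rω = 0.60435 m/s, perpendicular to OA.
Rod angle: sinφ = −(r/L) sinθ ⇒ φ = -12.241°; ω_rod = −rω cosθ/√(L²−r²sin²θ) = +0.63401 rad/s.
V_P = V_A + ω_rod × AP, with AP = 0.2673 m along the rod.
Components: V_Px = −rω sinθ − a·ω_rod·sinφ = -0.53088 m/s;  V_Py = rω cosθ + a·ω_rod·cosφ = -0.044053 m/s.
|V_P| = √(V_Px² + V_Py²) = 0.53271 m/s.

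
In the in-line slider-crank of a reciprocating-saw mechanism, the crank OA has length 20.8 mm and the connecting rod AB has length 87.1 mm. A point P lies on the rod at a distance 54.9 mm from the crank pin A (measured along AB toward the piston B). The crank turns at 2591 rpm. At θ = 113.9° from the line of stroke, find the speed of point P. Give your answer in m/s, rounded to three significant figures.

ω = 271.3 rad/s.  Crank-pin speed |V_A| = rω = 5.6436 m/s, perpendicular to OA.
Rod angle: sinφ = −(r/L) sinθ ⇒ φ = -12.611°; ω_rod = −rω cosθ/√(L²−r²sin²θ) = +26.9 rad/s.
V_P = V_A + ω_rod × AP, with AP = 0.0549 m along the rod.
Components: V_Px = −rω sinθ − a·ω_rod·sinφ = -4.8373 m/s;  V_Py = rω cosθ + a·ω_rod·cosφ = -0.84529 m/s.
|V_P| = √(V_Px² + V_Py²) = 4.9106 m/s.

4.91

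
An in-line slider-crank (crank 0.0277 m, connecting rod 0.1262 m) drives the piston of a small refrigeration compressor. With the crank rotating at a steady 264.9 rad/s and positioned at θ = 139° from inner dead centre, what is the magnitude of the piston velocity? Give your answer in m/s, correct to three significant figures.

ω = 264.9 rad/s
For an in-line slider-crank, x = r cosθ + √(L² − r² sin²θ), so v = −rω sinθ·[1 + r cosθ/√(L² − r² sin²θ)].
With r = 0.0277 m, L = 0.1262 m, θ = 139°: √(L² − r² sin²θ) = 0.12488 m.
v = −0.0277·264.9·0.65606·[1 + 0.0277·-0.75471/0.12488] = -4.0081 m/s.
|v| = 4.0081 m/s.

4.01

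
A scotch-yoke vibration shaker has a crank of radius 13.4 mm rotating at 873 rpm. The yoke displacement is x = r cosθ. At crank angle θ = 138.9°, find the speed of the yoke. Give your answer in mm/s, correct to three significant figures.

ω = 91.42 rad/s (from 873 rpm).
x = r cosθ ⇒ ẋ = −rω sinθ.
|v| = rω|sinθ| = 0.0134·91.42·|sin 138.9°| = 0.80531 m/s = 805.31 mm/s.

805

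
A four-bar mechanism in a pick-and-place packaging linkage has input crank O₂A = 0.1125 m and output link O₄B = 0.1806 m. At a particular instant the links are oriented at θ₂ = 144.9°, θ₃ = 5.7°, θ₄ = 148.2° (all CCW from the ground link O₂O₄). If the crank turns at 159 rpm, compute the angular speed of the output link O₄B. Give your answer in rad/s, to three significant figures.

11.1

ω₂ = 16.65 rad/s (from 159 rpm).
Differentiating the loop-closure r₂e^{iθ₂}+r₃e^{iθ₃}=r₁+r₄e^{iθ₄} gives r₂ω₂e^{iθ₂}+r₃ω₃e^{iθ₃}=r₄ω₄e^{iθ₄}.
Eliminating the other unknown: ω₄ = r₂ω₂ sin(θ₂−θ₃) / [r₄ sin(θ₄−θ₃)].
Numerator sine = +0.65342; denominator sine = +0.60876.
Result = 0.1125·16.65·(+0.65342) / (0.1806·(+0.60876)) = +11.133 rad/s; magnitude 11.133 rad/s.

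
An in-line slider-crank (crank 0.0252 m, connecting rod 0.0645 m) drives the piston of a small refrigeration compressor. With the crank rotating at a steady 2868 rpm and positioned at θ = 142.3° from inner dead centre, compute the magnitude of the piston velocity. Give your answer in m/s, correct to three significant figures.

3.15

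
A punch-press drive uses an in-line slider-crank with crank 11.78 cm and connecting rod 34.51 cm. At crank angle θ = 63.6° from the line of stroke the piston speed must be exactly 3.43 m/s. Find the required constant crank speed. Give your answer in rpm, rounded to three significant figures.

For an in-line slider-crank, |v_piston| = rω|sinθ|·[1 + r cosθ/√(L² − r² sin²θ)].
With r = 0.1178 m, L = 0.3451 m, θ = 63.6°: the bracketed kinematic factor |dx/dθ| = 0.12233 m.
ω = v/|dx/dθ| = 3.43/0.12233 = 28.038 rad/s.
N = 60ω/(2π) = 267.74 rpm.

268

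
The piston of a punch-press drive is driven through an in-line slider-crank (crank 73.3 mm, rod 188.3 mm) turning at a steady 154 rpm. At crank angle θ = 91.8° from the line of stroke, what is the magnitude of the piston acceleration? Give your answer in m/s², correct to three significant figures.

8.64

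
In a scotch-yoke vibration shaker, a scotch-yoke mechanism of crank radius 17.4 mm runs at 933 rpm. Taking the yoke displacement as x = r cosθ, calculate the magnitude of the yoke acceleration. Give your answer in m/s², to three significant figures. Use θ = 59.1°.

85.3

ω = 97.7 rad/s (from 933 rpm).
x = r cosθ ⇒ ẍ = −rω² cosθ (ω constant).
|a| = rω²|cosθ| = 0.0174·(97.7)²·|cos 59.1°| = 85.299 m/s².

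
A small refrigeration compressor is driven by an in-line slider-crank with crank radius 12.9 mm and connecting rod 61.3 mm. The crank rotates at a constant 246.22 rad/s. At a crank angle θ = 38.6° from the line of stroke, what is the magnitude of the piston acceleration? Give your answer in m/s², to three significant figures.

650

ω = 246.2 rad/s
x(θ) = r cosθ + √(L² − r² sin²θ); with ω constant, a = ω²·d²x/dθ².
d²x/dθ² = −r cosθ − r²(cos2θ)/√u − r⁴ sin²2θ/(4u^{3/2}),  u = L² − r² sin²θ = 0.00369292 m².
Substituting r = 0.0129 m, L = 0.0613 m, θ = 38.6°: d²x/dθ² = -0.010718 m.
a = ω²·d²x/dθ² = (246.2)²·(-0.010718) = -649.75 m/s²;  |a| = 649.75 m/s².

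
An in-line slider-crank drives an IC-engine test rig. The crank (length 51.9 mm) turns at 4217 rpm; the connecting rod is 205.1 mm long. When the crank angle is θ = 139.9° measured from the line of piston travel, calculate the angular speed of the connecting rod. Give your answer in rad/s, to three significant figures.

ω = 441.6 rad/s (converted from 4217 rpm).
The rod makes angle φ with the slider axis where L sinφ = r sinθ; differentiating, L cosφ·φ̇ = r ω cosθ.
L cosφ = √(L² − r² sin²θ) = 0.20236 m.
|ω_rod| = r ω |cosθ| / √(L² − r² sin²θ) = 0.0519·441.6·0.76492/0.20236 = 86.636 rad/s.

86.6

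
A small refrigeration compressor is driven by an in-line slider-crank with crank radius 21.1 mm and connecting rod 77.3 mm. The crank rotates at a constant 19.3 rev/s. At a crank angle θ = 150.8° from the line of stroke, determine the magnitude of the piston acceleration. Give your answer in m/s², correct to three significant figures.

225

ω = 2π·19.3 = 121.3 rad/s
x(θ) = r cosθ + √(L² − r² sin²θ); with ω constant, a = ω²·d²x/dθ².
d²x/dθ² = −r cosθ − r²(cos2θ)/√u − r⁴ sin²2θ/(4u^{3/2}),  u = L² − r² sin²θ = 0.00586933 m².
Substituting r = 0.0211 m, L = 0.0773 m, θ = 150.8°: d²x/dθ² = +0.015294 m.
a = ω²·d²x/dθ² = (121.3)²·(+0.015294) = +224.9 m/s²;  |a| = 224.9 m/s².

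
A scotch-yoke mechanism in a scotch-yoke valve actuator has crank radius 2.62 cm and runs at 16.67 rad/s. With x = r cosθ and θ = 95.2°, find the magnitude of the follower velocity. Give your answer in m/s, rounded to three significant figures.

0.435

ω = 16.67 rad/s
x = r cosθ ⇒ ẋ = −rω sinθ.
|v| = rω|sinθ| = 0.0262·16.67·|sin 95.2°| = 0.43496 m/s.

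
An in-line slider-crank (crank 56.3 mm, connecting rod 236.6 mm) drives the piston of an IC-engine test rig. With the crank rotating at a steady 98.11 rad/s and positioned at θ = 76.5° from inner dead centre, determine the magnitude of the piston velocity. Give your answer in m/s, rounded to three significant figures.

5.68

ω = 98.11 rad/s
For an in-line slider-crank, x = r cosθ + √(L² − r² sin²θ), so v = −rω sinθ·[1 + r cosθ/√(L² − r² sin²θ)].
With r = 0.0563 m, L = 0.2366 m, θ = 76.5°: √(L² − r² sin²θ) = 0.23018 m.
v = −0.0563·98.11·0.97237·[1 + 0.0563·0.23345/0.23018] = -5.6777 m/s.
|v| = 5.6777 m/s.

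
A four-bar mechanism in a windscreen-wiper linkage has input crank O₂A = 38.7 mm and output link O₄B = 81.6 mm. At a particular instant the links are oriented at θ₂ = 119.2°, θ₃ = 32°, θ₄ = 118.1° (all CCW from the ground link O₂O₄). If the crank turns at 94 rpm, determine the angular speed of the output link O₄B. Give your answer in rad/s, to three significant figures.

4.67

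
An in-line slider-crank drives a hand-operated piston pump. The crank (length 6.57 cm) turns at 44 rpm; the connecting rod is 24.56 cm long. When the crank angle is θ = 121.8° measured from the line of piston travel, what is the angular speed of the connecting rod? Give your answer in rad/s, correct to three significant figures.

0.667

ω = 4.608 rad/s (converted from 44 rpm).
The rod makes angle φ with the slider axis where L sinφ = r sinθ; differentiating, L cosφ·φ̇ = r ω cosθ.
L cosφ = √(L² − r² sin²θ) = 0.23917 m.
|ω_rod| = r ω |cosθ| / √(L² − r² sin²θ) = 0.0657·4.608·0.52696/0.23917 = 0.66699 rad/s.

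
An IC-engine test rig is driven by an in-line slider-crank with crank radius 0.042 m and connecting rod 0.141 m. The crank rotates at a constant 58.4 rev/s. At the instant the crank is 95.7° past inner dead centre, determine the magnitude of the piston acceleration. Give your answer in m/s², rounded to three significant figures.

2290

ω = 2π·58.4 = 366.9 rad/s
x(θ) = r cosθ + √(L² − r² sin²θ); with ω constant, a = ω²·d²x/dθ².
d²x/dθ² = −r cosθ − r²(cos2θ)/√u − r⁴ sin²2θ/(4u^{3/2}),  u = L² − r² sin²θ = 0.0181344 m².
Substituting r = 0.042 m, L = 0.141 m, θ = 95.7°: d²x/dθ² = +0.017 m.
a = ω²·d²x/dθ² = (366.9)²·(+0.017) = +2288.9 m/s²;  |a| = 2288.9 m/s².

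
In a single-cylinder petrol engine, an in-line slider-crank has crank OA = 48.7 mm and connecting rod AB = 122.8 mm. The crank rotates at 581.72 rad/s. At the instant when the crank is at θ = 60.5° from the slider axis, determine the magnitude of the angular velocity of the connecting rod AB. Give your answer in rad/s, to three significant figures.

121

ω = 581.7 rad/s
The rod makes angle φ with the slider axis where L sinφ = r sinθ; differentiating, L cosφ·φ̇ = r ω cosθ.
L cosφ = √(L² − r² sin²θ) = 0.11525 m.
|ω_rod| = r ω |cosθ| / √(L² − r² sin²θ) = 0.0487·581.7·0.49242/0.11525 = 121.04 rad/s.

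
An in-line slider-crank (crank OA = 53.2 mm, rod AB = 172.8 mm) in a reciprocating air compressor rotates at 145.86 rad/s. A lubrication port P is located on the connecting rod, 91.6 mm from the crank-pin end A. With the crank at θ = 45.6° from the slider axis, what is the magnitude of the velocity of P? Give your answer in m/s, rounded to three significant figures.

ω = 145.9 rad/s.  Crank-pin speed |V_A| = rω = 7.7598 m/s, perpendicular to OA.
Rod angle: sinφ = −(r/L) sinθ ⇒ φ = -12.707°; ω_rod = −rω cosθ/√(L²−r²sin²θ) = -32.208 rad/s.
V_P = V_A + ω_rod × AP, with AP = 0.0916 m along the rod.
Components: V_Px = −rω sinθ − a·ω_rod·sinφ = -6.1931 m/s;  V_Py = rω cosθ + a·ω_rod·cosφ = +2.5512 m/s.
|V_P| = √(V_Px² + V_Py²) = 6.698 m/s.

6.70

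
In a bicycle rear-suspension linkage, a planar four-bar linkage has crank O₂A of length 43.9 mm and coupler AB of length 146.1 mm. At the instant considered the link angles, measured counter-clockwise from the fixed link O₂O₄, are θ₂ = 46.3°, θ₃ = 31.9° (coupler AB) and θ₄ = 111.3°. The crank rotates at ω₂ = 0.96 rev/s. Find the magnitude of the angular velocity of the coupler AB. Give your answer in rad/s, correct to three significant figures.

ω₂ = 6.032 rad/s (from 0.96 rev/s).
Differentiating the loop-closure r₂e^{iθ₂}+r₃e^{iθ₃}=r₁+r₄e^{iθ₄} gives r₂ω₂e^{iθ₂}+r₃ω₃e^{iθ₃}=r₄ω₄e^{iθ₄}.
Eliminating the other unknown: ω₃ = r₂ω₂ sin(θ₄−θ₂) / [r₃ sin(θ₃−θ₄)].
Numerator sine = +0.90631; denominator sine = -0.98294.
Result = 0.0439·6.032·(+0.90631) / (0.1461·(-0.98294)) = -1.6712 rad/s; magnitude 1.6712 rad/s.

1.67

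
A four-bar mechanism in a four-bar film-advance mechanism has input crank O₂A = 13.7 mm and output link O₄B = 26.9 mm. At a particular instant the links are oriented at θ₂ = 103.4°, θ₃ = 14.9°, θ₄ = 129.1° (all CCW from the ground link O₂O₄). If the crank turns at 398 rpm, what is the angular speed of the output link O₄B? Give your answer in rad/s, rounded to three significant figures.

ω₂ = 41.68 rad/s (from 398 rpm).
Differentiating the loop-closure r₂e^{iθ₂}+r₃e^{iθ₃}=r₁+r₄e^{iθ₄} gives r₂ω₂e^{iθ₂}+r₃ω₃e^{iθ₃}=r₄ω₄e^{iθ₄}.
Eliminating the other unknown: ω₄ = r₂ω₂ sin(θ₂−θ₃) / [r₄ sin(θ₄−θ₃)].
Numerator sine = +0.99966; denominator sine = +0.91212.
Result = 0.0137·41.68·(+0.99966) / (0.0269·(+0.91212)) = +23.264 rad/s; magnitude 23.264 rad/s.

23.3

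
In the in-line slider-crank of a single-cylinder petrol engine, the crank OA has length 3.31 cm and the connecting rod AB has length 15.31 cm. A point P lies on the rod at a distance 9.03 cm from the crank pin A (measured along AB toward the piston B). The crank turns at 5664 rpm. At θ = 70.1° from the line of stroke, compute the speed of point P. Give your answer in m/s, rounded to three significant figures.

ω = 593.1 rad/s.  Crank-pin speed |V_A| = rω = 19.633 m/s, perpendicular to OA.
Rod angle: sinφ = −(r/L) sinθ ⇒ φ = -11.729°; ω_rod = −rω cosθ/√(L²−r²sin²θ) = -44.579 rad/s.
V_P = V_A + ω_rod × AP, with AP = 0.0903 m along the rod.
Components: V_Px = −rω sinθ − a·ω_rod·sinφ = -19.279 m/s;  V_Py = rω cosθ + a·ω_rod·cosφ = +2.7411 m/s.
|V_P| = √(V_Px² + V_Py²) = 19.473 m/s.

19.5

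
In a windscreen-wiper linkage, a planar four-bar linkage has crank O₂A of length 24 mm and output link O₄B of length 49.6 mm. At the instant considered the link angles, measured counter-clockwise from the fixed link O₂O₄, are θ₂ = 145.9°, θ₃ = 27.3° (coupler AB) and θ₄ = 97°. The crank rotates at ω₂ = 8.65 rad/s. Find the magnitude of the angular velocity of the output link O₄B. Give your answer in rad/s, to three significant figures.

ω₂ = 8.65 rad/s
Differentiating the loop-closure r₂e^{iθ₂}+r₃e^{iθ₃}=r₁+r₄e^{iθ₄} gives r₂ω₂e^{iθ₂}+r₃ω₃e^{iθ₃}=r₄ω₄e^{iθ₄}.
Eliminating the other unknown: ω₄ = r₂ω₂ sin(θ₂−θ₃) / [r₄ sin(θ₄−θ₃)].
Numerator sine = +0.87798; denominator sine = +0.93789.
Result = 0.024·8.65·(+0.87798) / (0.0496·(+0.93789)) = +3.9181 rad/s; magnitude 3.9181 rad/s.

3.92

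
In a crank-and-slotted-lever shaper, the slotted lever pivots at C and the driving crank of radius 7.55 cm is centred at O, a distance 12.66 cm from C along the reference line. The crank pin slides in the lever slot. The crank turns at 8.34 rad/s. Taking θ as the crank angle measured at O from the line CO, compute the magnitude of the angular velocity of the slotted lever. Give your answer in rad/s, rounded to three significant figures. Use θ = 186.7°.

ω = 8.34 rad/s
Crank pin A relative to C: A = (d + r cosθ, r sinθ); lever angle φ = atan2(r sinθ, d + r cosθ).
Differentiating tanφ: φ̇ = rω(d cosθ + r)/(d² + r² + 2dr cosθ).
d² + r² + 2dr cosθ = |CA|² = 0.00274176 m²;  d cosθ + r = -0.050235 m.
|ω_lever| = |0.0755·8.34·-0.050235| / 0.00274176 = 11.537 rad/s.

11.5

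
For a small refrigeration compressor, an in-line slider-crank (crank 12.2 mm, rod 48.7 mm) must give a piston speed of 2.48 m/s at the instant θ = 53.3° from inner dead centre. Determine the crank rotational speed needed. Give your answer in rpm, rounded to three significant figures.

For an in-line slider-crank, |v_piston| = rω|sinθ|·[1 + r cosθ/√(L² − r² sin²θ)].
With r = 0.0122 m, L = 0.0487 m, θ = 53.3°: the bracketed kinematic factor |dx/dθ| = 0.011277 m.
ω = v/|dx/dθ| = 2.48/0.011277 = 219.93 rad/s.
N = 60ω/(2π) = 2100.1 rpm.

2100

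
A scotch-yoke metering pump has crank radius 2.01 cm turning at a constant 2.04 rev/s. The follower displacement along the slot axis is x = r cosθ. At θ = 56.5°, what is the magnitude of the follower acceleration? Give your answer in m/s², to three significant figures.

ω = 12.82 rad/s (from 2.04 rev/s).
x = r cosθ ⇒ ẍ = −rω² cosθ (ω constant).
|a| = rω²|cosθ| = 0.0201·(12.82)²·|cos 56.5°| = 1.8227 m/s².

1.82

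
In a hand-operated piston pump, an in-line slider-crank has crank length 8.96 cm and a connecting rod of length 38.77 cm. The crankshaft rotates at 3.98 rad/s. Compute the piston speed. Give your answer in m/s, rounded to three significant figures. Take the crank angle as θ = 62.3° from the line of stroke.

0.350

ω = 3.98 rad/s
For an in-line slider-crank, x = r cosθ + √(L² − r² sin²θ), so v = −rω sinθ·[1 + r cosθ/√(L² − r² sin²θ)].
With r = 0.0896 m, L = 0.3877 m, θ = 62.3°: √(L² − r² sin²θ) = 0.3795 m.
v = −0.0896·3.98·0.88539·[1 + 0.0896·0.46484/0.3795] = -0.35039 m/s.
|v| = 0.35039 m/s.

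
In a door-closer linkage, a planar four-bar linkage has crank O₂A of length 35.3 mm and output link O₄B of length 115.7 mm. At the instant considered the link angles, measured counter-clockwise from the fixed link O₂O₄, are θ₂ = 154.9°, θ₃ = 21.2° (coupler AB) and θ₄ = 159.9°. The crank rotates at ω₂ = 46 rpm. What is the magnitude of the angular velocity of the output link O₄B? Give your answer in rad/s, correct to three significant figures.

1.61

ω₂ = 4.817 rad/s (from 46 rpm).
Differentiating the loop-closure r₂e^{iθ₂}+r₃e^{iθ₃}=r₁+r₄e^{iθ₄} gives r₂ω₂e^{iθ₂}+r₃ω₃e^{iθ₃}=r₄ω₄e^{iθ₄}.
Eliminating the other unknown: ω₄ = r₂ω₂ sin(θ₂−θ₃) / [r₄ sin(θ₄−θ₃)].
Numerator sine = +0.72297; denominator sine = +0.66000.
Result = 0.0353·4.817·(+0.72297) / (0.1157·(+0.66000)) = +1.6099 rad/s; magnitude 1.6099 rad/s.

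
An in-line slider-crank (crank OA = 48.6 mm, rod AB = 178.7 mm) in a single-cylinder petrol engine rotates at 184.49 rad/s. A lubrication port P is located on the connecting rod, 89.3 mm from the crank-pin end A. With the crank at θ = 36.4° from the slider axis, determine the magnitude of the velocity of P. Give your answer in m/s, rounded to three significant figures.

6.93

ω = 184.5 rad/s.  Crank-pin speed |V_A| = rω = 8.9662 m/s, perpendicular to OA.
Rod angle: sinφ = −(r/L) sinθ ⇒ φ = -9.288°; ω_rod = −rω cosθ/√(L²−r²sin²θ) = -40.922 rad/s.
V_P = V_A + ω_rod × AP, with AP = 0.0893 m along the rod.
Components: V_Px = −rω sinθ − a·ω_rod·sinφ = -5.9105 m/s;  V_Py = rω cosθ + a·ω_rod·cosφ = +3.6104 m/s.
|V_P| = √(V_Px² + V_Py²) = 6.926 m/s.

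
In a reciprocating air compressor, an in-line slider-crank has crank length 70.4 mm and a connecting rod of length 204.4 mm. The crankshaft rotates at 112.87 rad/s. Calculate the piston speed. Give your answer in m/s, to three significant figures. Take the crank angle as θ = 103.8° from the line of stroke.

7.04

ω = 112.9 rad/s
For an in-line slider-crank, x = r cosθ + √(L² − r² sin²θ), so v = −rω sinθ·[1 + r cosθ/√(L² − r² sin²θ)].
With r = 0.0704 m, L = 0.2044 m, θ = 103.8°: √(L² − r² sin²θ) = 0.19263 m.
v = −0.0704·112.9·0.97113·[1 + 0.0704·-0.23853/0.19263] = -7.044 m/s.
|v| = 7.044 m/s.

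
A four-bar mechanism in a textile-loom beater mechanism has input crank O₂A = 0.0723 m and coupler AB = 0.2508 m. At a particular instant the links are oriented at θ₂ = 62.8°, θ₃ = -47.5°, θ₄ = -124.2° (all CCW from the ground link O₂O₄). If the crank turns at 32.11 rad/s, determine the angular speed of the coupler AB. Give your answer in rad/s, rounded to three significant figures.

1.16

ω₂ = 32.11 rad/s
Differentiating the loop-closure r₂e^{iθ₂}+r₃e^{iθ₃}=r₁+r₄e^{iθ₄} gives r₂ω₂e^{iθ₂}+r₃ω₃e^{iθ₃}=r₄ω₄e^{iθ₄}.
Eliminating the other unknown: ω₃ = r₂ω₂ sin(θ₄−θ₂) / [r₃ sin(θ₃−θ₄)].
Numerator sine = +0.12187; denominator sine = +0.97318.
Result = 0.0723·32.11·(+0.12187) / (0.2508·(+0.97318)) = +1.1592 rad/s; magnitude 1.1592 rad/s.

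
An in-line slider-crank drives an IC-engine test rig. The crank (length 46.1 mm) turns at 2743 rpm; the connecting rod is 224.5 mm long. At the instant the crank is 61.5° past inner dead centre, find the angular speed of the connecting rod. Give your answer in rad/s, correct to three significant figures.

28.6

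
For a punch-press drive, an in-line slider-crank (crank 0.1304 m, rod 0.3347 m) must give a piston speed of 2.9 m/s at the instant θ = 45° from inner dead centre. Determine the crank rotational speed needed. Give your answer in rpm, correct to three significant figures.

For an in-line slider-crank, |v_piston| = rω|sinθ|·[1 + r cosθ/√(L² − r² sin²θ)].
With r = 0.1304 m, L = 0.3347 m, θ = 45°: the bracketed kinematic factor |dx/dθ| = 0.11863 m.
ω = v/|dx/dθ| = 2.9/0.11863 = 24.445 rad/s.
N = 60ω/(2π) = 233.44 rpm.

233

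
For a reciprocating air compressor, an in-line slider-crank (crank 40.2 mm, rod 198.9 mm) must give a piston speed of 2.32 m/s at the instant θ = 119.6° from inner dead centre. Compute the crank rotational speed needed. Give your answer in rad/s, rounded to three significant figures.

73.9

For an in-line slider-crank, |v_piston| = rω|sinθ|·[1 + r cosθ/√(L² − r² sin²θ)].
With r = 0.0402 m, L = 0.1989 m, θ = 119.6°: the bracketed kinematic factor |dx/dθ| = 0.031409 m.
ω = v/|dx/dθ| = 2.32/0.031409 = 73.864 rad/s.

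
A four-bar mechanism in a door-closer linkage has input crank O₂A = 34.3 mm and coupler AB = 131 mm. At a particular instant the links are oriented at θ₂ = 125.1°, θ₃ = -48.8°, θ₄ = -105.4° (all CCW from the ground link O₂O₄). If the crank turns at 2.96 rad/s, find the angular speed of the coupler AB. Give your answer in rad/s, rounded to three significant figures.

ω₂ = 2.96 rad/s
Differentiating the loop-closure r₂e^{iθ₂}+r₃e^{iθ₃}=r₁+r₄e^{iθ₄} gives r₂ω₂e^{iθ₂}+r₃ω₃e^{iθ₃}=r₄ω₄e^{iθ₄}.
Eliminating the other unknown: ω₃ = r₂ω₂ sin(θ₄−θ₂) / [r₃ sin(θ₃−θ₄)].
Numerator sine = +0.77162; denominator sine = +0.83485.
Result = 0.0343·2.96·(+0.77162) / (0.131·(+0.83485)) = +0.71633 rad/s; magnitude 0.71633 rad/s.

0.716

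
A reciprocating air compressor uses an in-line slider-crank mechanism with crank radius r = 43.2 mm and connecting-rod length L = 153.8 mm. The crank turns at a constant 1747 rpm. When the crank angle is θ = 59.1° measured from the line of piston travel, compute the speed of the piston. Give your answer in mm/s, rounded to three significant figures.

ω = 2π·1747/60 = 182.9 rad/s
For an in-line slider-crank, x = r cosθ + √(L² − r² sin²θ), so v = −rω sinθ·[1 + r cosθ/√(L² − r² sin²θ)].
With r = 0.0432 m, L = 0.1538 m, θ = 59.1°: √(L² − r² sin²θ) = 0.14927 m.
v = −0.0432·182.9·0.85806·[1 + 0.0432·0.51354/0.14927] = -7.7894 m/s.
|v| = 7.7894 m/s = 7789.4 mm/s.

7790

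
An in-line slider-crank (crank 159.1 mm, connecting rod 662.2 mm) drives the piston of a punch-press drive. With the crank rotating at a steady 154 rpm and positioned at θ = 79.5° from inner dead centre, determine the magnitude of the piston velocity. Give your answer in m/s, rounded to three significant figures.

ω = 2π·154/60 = 16.13 rad/s
For an in-line slider-crank, x = r cosθ + √(L² − r² sin²θ), so v = −rω sinθ·[1 + r cosθ/√(L² − r² sin²θ)].
With r = 0.1591 m, L = 0.6622 m, θ = 79.5°: √(L² − r² sin²θ) = 0.64346 m.
v = −0.1591·16.13·0.98325·[1 + 0.1591·0.18224/0.64346] = -2.6365 m/s.
|v| = 2.6365 m/s.

2.64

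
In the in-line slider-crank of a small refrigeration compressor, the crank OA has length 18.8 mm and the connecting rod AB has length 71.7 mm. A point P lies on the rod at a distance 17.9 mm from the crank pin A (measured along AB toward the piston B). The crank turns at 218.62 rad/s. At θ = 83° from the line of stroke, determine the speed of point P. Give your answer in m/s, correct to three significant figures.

4.13

ω = 218.6 rad/s.  Crank-pin speed |V_A| = rω = 4.1101 m/s, perpendicular to OA.
Rod angle: sinφ = −(r/L) sinθ ⇒ φ = -15.085°; ω_rod = −rω cosθ/√(L²−r²sin²θ) = -7.2352 rad/s.
V_P = V_A + ω_rod × AP, with AP = 0.0179 m along the rod.
Components: V_Px = −rω sinθ − a·ω_rod·sinφ = -4.1131 m/s;  V_Py = rω cosθ + a·ω_rod·cosφ = +0.37584 m/s.
|V_P| = √(V_Px² + V_Py²) = 4.1303 m/s.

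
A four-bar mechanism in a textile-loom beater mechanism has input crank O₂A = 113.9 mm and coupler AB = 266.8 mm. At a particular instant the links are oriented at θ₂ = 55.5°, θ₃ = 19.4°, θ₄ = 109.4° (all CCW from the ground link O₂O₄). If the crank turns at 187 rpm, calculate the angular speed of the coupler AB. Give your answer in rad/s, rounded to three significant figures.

ω₂ = 19.58 rad/s (from 187 rpm).
Differentiating the loop-closure r₂e^{iθ₂}+r₃e^{iθ₃}=r₁+r₄e^{iθ₄} gives r₂ω₂e^{iθ₂}+r₃ω₃e^{iθ₃}=r₄ω₄e^{iθ₄}.
Eliminating the other unknown: ω₃ = r₂ω₂ sin(θ₄−θ₂) / [r₃ sin(θ₃−θ₄)].
Numerator sine = +0.80799; denominator sine = -1.00000.
Result = 0.1139·19.58·(+0.80799) / (0.2668·(-1.00000)) = -6.7548 rad/s; magnitude 6.7548 rad/s.

6.75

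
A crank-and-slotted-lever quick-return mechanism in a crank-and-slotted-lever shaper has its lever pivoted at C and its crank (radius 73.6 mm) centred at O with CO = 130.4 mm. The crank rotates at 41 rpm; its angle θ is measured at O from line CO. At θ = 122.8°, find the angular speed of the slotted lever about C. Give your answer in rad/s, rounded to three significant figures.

ω = 4.294 rad/s (from 41 rpm).
Crank pin A relative to C: A = (d + r cosθ, r sinθ); lever angle φ = atan2(r sinθ, d + r cosθ).
Differentiating tanφ: φ̇ = rω(d cosθ + r)/(d² + r² + 2dr cosθ).
d² + r² + 2dr cosθ = |CA|² = 0.0120231 m²;  d cosθ + r = +0.0029612 m.
|ω_lever| = |0.0736·4.294·+0.0029612| / 0.0120231 = 0.07783 rad/s.

0.0778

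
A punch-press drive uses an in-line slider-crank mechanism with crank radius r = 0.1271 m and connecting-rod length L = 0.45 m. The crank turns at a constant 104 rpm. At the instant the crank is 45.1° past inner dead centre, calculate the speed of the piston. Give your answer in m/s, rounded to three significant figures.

1.18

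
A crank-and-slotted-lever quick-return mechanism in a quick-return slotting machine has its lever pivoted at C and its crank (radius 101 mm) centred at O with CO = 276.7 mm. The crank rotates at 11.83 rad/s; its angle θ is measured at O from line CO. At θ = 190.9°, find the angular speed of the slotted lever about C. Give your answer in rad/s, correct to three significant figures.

6.40

ω = 11.83 rad/s
Crank pin A relative to C: A = (d + r cosθ, r sinθ); lever angle φ = atan2(r sinθ, d + r cosθ).
Differentiating tanφ: φ̇ = rω(d cosθ + r)/(d² + r² + 2dr cosθ).
d² + r² + 2dr cosθ = |CA|² = 0.0318789 m²;  d cosθ + r = -0.17071 m.
|ω_lever| = |0.101·11.83·-0.17071| / 0.0318789 = 6.3982 rad/s.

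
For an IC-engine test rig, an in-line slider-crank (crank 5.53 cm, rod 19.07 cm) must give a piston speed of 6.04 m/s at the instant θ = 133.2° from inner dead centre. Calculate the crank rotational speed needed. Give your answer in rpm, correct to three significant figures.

1800

For an in-line slider-crank, |v_piston| = rω|sinθ|·[1 + r cosθ/√(L² − r² sin²θ)].
With r = 0.0553 m, L = 0.1907 m, θ = 133.2°: the bracketed kinematic factor |dx/dθ| = 0.032125 m.
ω = v/|dx/dθ| = 6.04/0.032125 = 188.02 rad/s.
N = 60ω/(2π) = 1795.4 rpm.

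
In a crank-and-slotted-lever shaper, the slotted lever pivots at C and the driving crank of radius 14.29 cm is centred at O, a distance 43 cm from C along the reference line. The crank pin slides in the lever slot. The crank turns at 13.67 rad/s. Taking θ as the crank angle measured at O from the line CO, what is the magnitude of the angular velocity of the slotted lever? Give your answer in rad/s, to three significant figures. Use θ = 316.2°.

3.01

ω = 13.67 rad/s
Crank pin A relative to C: A = (d + r cosθ, r sinθ); lever angle φ = atan2(r sinθ, d + r cosθ).
Differentiating tanφ: φ̇ = rω(d cosθ + r)/(d² + r² + 2dr cosθ).
d² + r² + 2dr cosθ = |CA|² = 0.29402 m²;  d cosθ + r = +0.45326 m.
|ω_lever| = |0.1429·13.67·+0.45326| / 0.29402 = 3.0114 rad/s.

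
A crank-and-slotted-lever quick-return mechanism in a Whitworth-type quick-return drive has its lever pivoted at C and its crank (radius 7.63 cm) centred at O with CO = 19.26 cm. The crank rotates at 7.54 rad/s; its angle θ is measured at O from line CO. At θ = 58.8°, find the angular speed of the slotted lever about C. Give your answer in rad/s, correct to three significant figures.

ω = 7.54 rad/s
Crank pin A relative to C: A = (d + r cosθ, r sinθ); lever angle φ = atan2(r sinθ, d + r cosθ).
Differentiating tanφ: φ̇ = rω(d cosθ + r)/(d² + r² + 2dr cosθ).
d² + r² + 2dr cosθ = |CA|² = 0.0581417 m²;  d cosθ + r = +0.17607 m.
|ω_lever| = |0.0763·7.54·+0.17607| / 0.0581417 = 1.7422 rad/s.

1.74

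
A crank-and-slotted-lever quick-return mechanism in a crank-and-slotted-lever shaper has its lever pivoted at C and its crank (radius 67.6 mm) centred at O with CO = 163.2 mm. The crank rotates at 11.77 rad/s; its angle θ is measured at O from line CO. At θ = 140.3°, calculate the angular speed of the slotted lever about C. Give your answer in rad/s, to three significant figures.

3.24

ω = 11.77 rad/s
Crank pin A relative to C: A = (d + r cosθ, r sinθ); lever angle φ = atan2(r sinθ, d + r cosθ).
Differentiating tanφ: φ̇ = rω(d cosθ + r)/(d² + r² + 2dr cosθ).
d² + r² + 2dr cosθ = |CA|² = 0.0142275 m²;  d cosθ + r = -0.057966 m.
|ω_lever| = |0.0676·11.77·-0.057966| / 0.0142275 = 3.2417 rad/s.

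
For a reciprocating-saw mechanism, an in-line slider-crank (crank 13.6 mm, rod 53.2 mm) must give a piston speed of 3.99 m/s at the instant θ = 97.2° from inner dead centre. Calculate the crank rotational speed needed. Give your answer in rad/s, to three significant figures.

For an in-line slider-crank, |v_piston| = rω|sinθ|·[1 + r cosθ/√(L² − r² sin²θ)].
With r = 0.0136 m, L = 0.0532 m, θ = 97.2°: the bracketed kinematic factor |dx/dθ| = 0.013046 m.
ω = v/|dx/dθ| = 3.99/0.013046 = 305.84 rad/s.

306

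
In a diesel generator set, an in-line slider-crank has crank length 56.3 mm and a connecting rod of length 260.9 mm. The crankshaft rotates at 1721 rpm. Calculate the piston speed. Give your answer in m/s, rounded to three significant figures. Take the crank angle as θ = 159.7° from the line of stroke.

2.81

ω = 2π·1721/60 = 180.2 rad/s
For an in-line slider-crank, x = r cosθ + √(L² − r² sin²θ), so v = −rω sinθ·[1 + r cosθ/√(L² − r² sin²θ)].
With r = 0.0563 m, L = 0.2609 m, θ = 159.7°: √(L² − r² sin²θ) = 0.26017 m.
v = −0.0563·180.2·0.34694·[1 + 0.0563·-0.93789/0.26017] = -2.8057 m/s.
|v| = 2.8057 m/s.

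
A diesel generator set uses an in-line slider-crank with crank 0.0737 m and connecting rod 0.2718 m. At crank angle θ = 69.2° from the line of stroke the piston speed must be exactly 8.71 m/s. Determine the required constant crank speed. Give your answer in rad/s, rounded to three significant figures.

For an in-line slider-crank, |v_piston| = rω|sinθ|·[1 + r cosθ/√(L² − r² sin²θ)].
With r = 0.0737 m, L = 0.2718 m, θ = 69.2°: the bracketed kinematic factor |dx/dθ| = 0.075755 m.
ω = v/|dx/dθ| = 8.71/0.075755 = 114.98 rad/s.

115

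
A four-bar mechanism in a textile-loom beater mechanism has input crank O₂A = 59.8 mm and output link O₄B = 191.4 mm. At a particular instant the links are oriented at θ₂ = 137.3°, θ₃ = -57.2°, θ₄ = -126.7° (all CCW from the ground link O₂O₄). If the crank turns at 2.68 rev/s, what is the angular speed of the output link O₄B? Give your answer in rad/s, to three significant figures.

ω₂ = 16.84 rad/s (from 2.68 rev/s).
Differentiating the loop-closure r₂e^{iθ₂}+r₃e^{iθ₃}=r₁+r₄e^{iθ₄} gives r₂ω₂e^{iθ₂}+r₃ω₃e^{iθ₃}=r₄ω₄e^{iθ₄}.
Eliminating the other unknown: ω₄ = r₂ω₂ sin(θ₂−θ₃) / [r₄ sin(θ₄−θ₃)].
Numerator sine = -0.25038; denominator sine = -0.93667.
Result = 0.0598·16.84·(-0.25038) / (0.1914·(-0.93667)) = +1.4063 rad/s; magnitude 1.4063 rad/s.

1.41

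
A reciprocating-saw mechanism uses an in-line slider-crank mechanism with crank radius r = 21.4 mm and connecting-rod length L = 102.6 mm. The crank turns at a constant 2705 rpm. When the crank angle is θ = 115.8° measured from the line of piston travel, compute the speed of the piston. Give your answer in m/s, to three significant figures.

ω = 2π·2705/60 = 283.3 rad/s
For an in-line slider-crank, x = r cosθ + √(L² − r² sin²θ), so v = −rω sinθ·[1 + r cosθ/√(L² − r² sin²θ)].
With r = 0.0214 m, L = 0.1026 m, θ = 115.8°: √(L² − r² sin²θ) = 0.10077 m.
v = −0.0214·283.3·0.90032·[1 + 0.0214·-0.43523/0.10077] = -4.9532 m/s.
|v| = 4.9532 m/s.

4.95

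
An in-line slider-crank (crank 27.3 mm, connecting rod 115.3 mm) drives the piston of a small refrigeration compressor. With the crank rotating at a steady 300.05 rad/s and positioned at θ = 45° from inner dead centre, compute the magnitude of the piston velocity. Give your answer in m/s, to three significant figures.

6.78

ω = 300.1 rad/s
For an in-line slider-crank, x = r cosθ + √(L² − r² sin²θ), so v = −rω sinθ·[1 + r cosθ/√(L² − r² sin²θ)].
With r = 0.0273 m, L = 0.1153 m, θ = 45°: √(L² − r² sin²θ) = 0.11367 m.
v = −0.0273·300.1·0.70711·[1 + 0.0273·0.70711/0.11367] = -6.7758 m/s.
|v| = 6.7758 m/s.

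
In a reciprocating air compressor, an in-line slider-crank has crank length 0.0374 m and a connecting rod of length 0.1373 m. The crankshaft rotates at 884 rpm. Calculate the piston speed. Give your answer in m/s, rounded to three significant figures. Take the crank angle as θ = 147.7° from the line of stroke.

ω = 2π·884/60 = 92.57 rad/s
For an in-line slider-crank, x = r cosθ + √(L² − r² sin²θ), so v = −rω sinθ·[1 + r cosθ/√(L² − r² sin²θ)].
With r = 0.0374 m, L = 0.1373 m, θ = 147.7°: √(L² − r² sin²θ) = 0.13584 m.
v = −0.0374·92.57·0.53435·[1 + 0.0374·-0.84526/0.13584] = -1.4195 m/s.
|v| = 1.4195 m/s.

1.42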